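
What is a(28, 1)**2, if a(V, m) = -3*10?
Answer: 900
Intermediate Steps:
a(V, m) = -30
a(28, 1)**2 = (-30)**2 = 900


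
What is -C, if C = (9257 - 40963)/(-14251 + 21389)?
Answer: 191/43 ≈ 4.4419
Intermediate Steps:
C = -191/43 (C = -31706/7138 = -31706*1/7138 = -191/43 ≈ -4.4419)
-C = -1*(-191/43) = 191/43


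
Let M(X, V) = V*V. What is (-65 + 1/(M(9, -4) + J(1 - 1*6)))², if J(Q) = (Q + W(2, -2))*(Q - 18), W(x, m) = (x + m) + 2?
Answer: 30514576/7225 ≈ 4223.5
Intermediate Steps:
W(x, m) = 2 + m + x (W(x, m) = (m + x) + 2 = 2 + m + x)
M(X, V) = V²
J(Q) = (-18 + Q)*(2 + Q) (J(Q) = (Q + (2 - 2 + 2))*(Q - 18) = (Q + 2)*(-18 + Q) = (2 + Q)*(-18 + Q) = (-18 + Q)*(2 + Q))
(-65 + 1/(M(9, -4) + J(1 - 1*6)))² = (-65 + 1/((-4)² + (-36 + (1 - 1*6)² - 16*(1 - 1*6))))² = (-65 + 1/(16 + (-36 + (1 - 6)² - 16*(1 - 6))))² = (-65 + 1/(16 + (-36 + (-5)² - 16*(-5))))² = (-65 + 1/(16 + (-36 + 25 + 80)))² = (-65 + 1/(16 + 69))² = (-65 + 1/85)² = (-5524/85)² = 30514576/7225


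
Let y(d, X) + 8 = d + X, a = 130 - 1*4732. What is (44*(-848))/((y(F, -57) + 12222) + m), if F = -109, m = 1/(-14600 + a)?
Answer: -716465024/231345695 ≈ -3.0969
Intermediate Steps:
a = -4602 (a = 130 - 4732 = -4602)
m = -1/19202 (m = 1/(-14600 - 4602) = 1/(-19202) = -1/19202 ≈ -5.2078e-5)
y(d, X) = -8 + X + d (y(d, X) = -8 + (d + X) = -8 + (X + d) = -8 + X + d)
(44*(-848))/((y(F, -57) + 12222) + m) = (44*(-848))/(((-8 - 57 - 109) + 12222) - 1/19202) = -37312/((-174 + 12222) - 1/19202) = -37312/(12048 - 1/19202) = -37312/231345695/19202 = -37312*19202/231345695 = -716465024/231345695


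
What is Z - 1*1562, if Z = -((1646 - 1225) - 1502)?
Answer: -481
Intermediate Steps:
Z = 1081 (Z = -(421 - 1502) = -1*(-1081) = 1081)
Z - 1*1562 = 1081 - 1*1562 = 1081 - 1562 = -481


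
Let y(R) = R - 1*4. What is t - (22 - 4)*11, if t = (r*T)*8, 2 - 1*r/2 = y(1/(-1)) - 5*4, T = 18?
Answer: 7578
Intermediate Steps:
y(R) = -4 + R (y(R) = R - 4 = -4 + R)
r = 54 (r = 4 - 2*((-4 + 1/(-1)) - 5*4) = 4 - 2*((-4 - 1) - 20) = 4 - 2*(-5 - 20) = 4 - 2*(-25) = 4 + 50 = 54)
t = 7776 (t = (54*18)*8 = 972*8 = 7776)
t - (22 - 4)*11 = 7776 - (22 - 4)*11 = 7776 - 18*11 = 7776 - 1*198 = 7776 - 198 = 7578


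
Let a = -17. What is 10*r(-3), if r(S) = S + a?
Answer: -200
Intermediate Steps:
r(S) = -17 + S (r(S) = S - 17 = -17 + S)
10*r(-3) = 10*(-17 - 3) = 10*(-20) = -200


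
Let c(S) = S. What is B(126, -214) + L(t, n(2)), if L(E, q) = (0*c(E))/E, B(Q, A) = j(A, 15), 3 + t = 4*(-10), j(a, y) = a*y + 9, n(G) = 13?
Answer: -3201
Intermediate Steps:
j(a, y) = 9 + a*y
t = -43 (t = -3 + 4*(-10) = -3 - 40 = -43)
B(Q, A) = 9 + 15*A (B(Q, A) = 9 + A*15 = 9 + 15*A)
L(E, q) = 0 (L(E, q) = (0*E)/E = 0/E = 0)
B(126, -214) + L(t, n(2)) = (9 + 15*(-214)) + 0 = (9 - 3210) + 0 = -3201 + 0 = -3201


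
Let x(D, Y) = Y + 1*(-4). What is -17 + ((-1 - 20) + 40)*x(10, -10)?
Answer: -283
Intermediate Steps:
x(D, Y) = -4 + Y (x(D, Y) = Y - 4 = -4 + Y)
-17 + ((-1 - 20) + 40)*x(10, -10) = -17 + ((-1 - 20) + 40)*(-4 - 10) = -17 + (-21 + 40)*(-14) = -17 + 19*(-14) = -17 - 266 = -283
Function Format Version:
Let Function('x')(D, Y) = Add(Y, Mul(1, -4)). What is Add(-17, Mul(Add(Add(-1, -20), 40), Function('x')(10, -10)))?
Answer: -283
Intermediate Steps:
Function('x')(D, Y) = Add(-4, Y) (Function('x')(D, Y) = Add(Y, -4) = Add(-4, Y))
Add(-17, Mul(Add(Add(-1, -20), 40), Function('x')(10, -10))) = Add(-17, Mul(Add(Add(-1, -20), 40), Add(-4, -10))) = Add(-17, Mul(Add(-21, 40), -14)) = Add(-17, Mul(19, -14)) = Add(-17, -266) = -283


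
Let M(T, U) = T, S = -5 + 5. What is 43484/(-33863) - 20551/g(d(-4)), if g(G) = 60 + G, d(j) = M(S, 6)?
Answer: -698527553/2031780 ≈ -343.80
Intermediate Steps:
S = 0
d(j) = 0
43484/(-33863) - 20551/g(d(-4)) = 43484/(-33863) - 20551/(60 + 0) = 43484*(-1/33863) - 20551/60 = -43484/33863 - 20551*1/60 = -43484/33863 - 20551/60 = -698527553/2031780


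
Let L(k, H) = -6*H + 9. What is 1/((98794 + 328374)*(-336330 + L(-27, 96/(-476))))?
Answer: -17/2442305884320 ≈ -6.9606e-12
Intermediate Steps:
L(k, H) = 9 - 6*H
1/((98794 + 328374)*(-336330 + L(-27, 96/(-476)))) = 1/((98794 + 328374)*(-336330 + (9 - 576/(-476)))) = 1/(427168*(-336330 + (9 - 576*(-1)/476))) = 1/(427168*(-336330 + (9 - 6*(-24/119)))) = 1/(427168*(-336330 + (9 + 144/119))) = 1/(427168*(-336330 + 1215/119)) = 1/(427168*(-40022055/119)) = 1/(-2442305884320/17) = -17/2442305884320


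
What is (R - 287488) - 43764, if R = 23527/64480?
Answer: -21359105433/64480 ≈ -3.3125e+5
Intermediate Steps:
R = 23527/64480 (R = 23527*(1/64480) = 23527/64480 ≈ 0.36487)
(R - 287488) - 43764 = (23527/64480 - 287488) - 43764 = -18537202713/64480 - 43764 = -21359105433/64480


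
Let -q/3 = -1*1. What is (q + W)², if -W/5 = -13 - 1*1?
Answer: 5329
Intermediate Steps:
q = 3 (q = -(-3) = -3*(-1) = 3)
W = 70 (W = -5*(-13 - 1*1) = -5*(-13 - 1) = -5*(-14) = 70)
(q + W)² = (3 + 70)² = 73² = 5329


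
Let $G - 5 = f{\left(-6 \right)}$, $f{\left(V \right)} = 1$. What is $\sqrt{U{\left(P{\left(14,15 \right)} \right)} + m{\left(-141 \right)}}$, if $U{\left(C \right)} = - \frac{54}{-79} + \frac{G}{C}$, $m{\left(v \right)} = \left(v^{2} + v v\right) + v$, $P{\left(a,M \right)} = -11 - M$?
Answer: $\frac{12 \sqrt{290207606}}{1027} \approx 199.05$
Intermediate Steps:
$G = 6$ ($G = 5 + 1 = 6$)
$m{\left(v \right)} = v + 2 v^{2}$ ($m{\left(v \right)} = \left(v^{2} + v^{2}\right) + v = 2 v^{2} + v = v + 2 v^{2}$)
$U{\left(C \right)} = \frac{54}{79} + \frac{6}{C}$ ($U{\left(C \right)} = - \frac{54}{-79} + \frac{6}{C} = \left(-54\right) \left(- \frac{1}{79}\right) + \frac{6}{C} = \frac{54}{79} + \frac{6}{C}$)
$\sqrt{U{\left(P{\left(14,15 \right)} \right)} + m{\left(-141 \right)}} = \sqrt{\left(\frac{54}{79} + \frac{6}{-11 - 15}\right) - 141 \left(1 + 2 \left(-141\right)\right)} = \sqrt{\left(\frac{54}{79} + \frac{6}{-11 - 15}\right) - 141 \left(1 - 282\right)} = \sqrt{\left(\frac{54}{79} + \frac{6}{-26}\right) - -39621} = \sqrt{\left(\frac{54}{79} + 6 \left(- \frac{1}{26}\right)\right) + 39621} = \sqrt{\left(\frac{54}{79} - \frac{3}{13}\right) + 39621} = \sqrt{\frac{465}{1027} + 39621} = \sqrt{\frac{40691232}{1027}} = \frac{12 \sqrt{290207606}}{1027}$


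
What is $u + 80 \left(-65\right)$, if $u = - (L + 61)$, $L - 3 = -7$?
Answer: $-5257$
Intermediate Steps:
$L = -4$ ($L = 3 - 7 = -4$)
$u = -57$ ($u = - (-4 + 61) = \left(-1\right) 57 = -57$)
$u + 80 \left(-65\right) = -57 + 80 \left(-65\right) = -57 - 5200 = -5257$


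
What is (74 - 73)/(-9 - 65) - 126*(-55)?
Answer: 512819/74 ≈ 6930.0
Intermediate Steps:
(74 - 73)/(-9 - 65) - 126*(-55) = 1/(-74) + 6930 = 1*(-1/74) + 6930 = -1/74 + 6930 = 512819/74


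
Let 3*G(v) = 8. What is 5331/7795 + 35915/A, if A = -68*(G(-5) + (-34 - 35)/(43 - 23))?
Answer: 4203620844/6228205 ≈ 674.93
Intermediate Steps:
G(v) = 8/3 (G(v) = (⅓)*8 = 8/3)
A = 799/15 (A = -68*(8/3 + (-34 - 35)/(43 - 23)) = -68*(8/3 - 69/20) = -68*(-47/60) = 799/15 ≈ 53.267)
5331/7795 + 35915/A = 5331/7795 + 35915/(799/15) = 5331*(1/7795) + 35915*(15/799) = 5331/7795 + 538725/799 = 4203620844/6228205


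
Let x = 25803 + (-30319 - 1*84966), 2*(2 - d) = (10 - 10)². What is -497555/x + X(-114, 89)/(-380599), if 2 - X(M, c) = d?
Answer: 497555/89482 ≈ 5.5604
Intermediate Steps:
d = 2 (d = 2 - (10 - 10)²/2 = 2 - ½*0² = 2 - ½*0 = 2 + 0 = 2)
X(M, c) = 0 (X(M, c) = 2 - 1*2 = 2 - 2 = 0)
x = -89482 (x = 25803 + (-30319 - 84966) = 25803 - 115285 = -89482)
-497555/x + X(-114, 89)/(-380599) = -497555/(-89482) + 0/(-380599) = -497555*(-1/89482) + 0*(-1/380599) = 497555/89482 + 0 = 497555/89482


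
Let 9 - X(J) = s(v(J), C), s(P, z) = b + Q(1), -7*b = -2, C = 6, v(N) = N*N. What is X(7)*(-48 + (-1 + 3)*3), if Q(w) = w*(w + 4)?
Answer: -156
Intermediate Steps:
v(N) = N²
b = 2/7 (b = -⅐*(-2) = 2/7 ≈ 0.28571)
Q(w) = w*(4 + w)
s(P, z) = 37/7 (s(P, z) = 2/7 + 1*(4 + 1) = 2/7 + 1*5 = 2/7 + 5 = 37/7)
X(J) = 26/7 (X(J) = 9 - 1*37/7 = 9 - 37/7 = 26/7)
X(7)*(-48 + (-1 + 3)*3) = 26*(-48 + (-1 + 3)*3)/7 = 26*(-48 + 2*3)/7 = 26*(-48 + 6)/7 = (26/7)*(-42) = -156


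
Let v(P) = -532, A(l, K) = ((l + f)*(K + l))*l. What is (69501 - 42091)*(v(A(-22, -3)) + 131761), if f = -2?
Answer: 3596986890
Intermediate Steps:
A(l, K) = l*(-2 + l)*(K + l) (A(l, K) = ((l - 2)*(K + l))*l = ((-2 + l)*(K + l))*l = l*(-2 + l)*(K + l))
(69501 - 42091)*(v(A(-22, -3)) + 131761) = (69501 - 42091)*(-532 + 131761) = 27410*131229 = 3596986890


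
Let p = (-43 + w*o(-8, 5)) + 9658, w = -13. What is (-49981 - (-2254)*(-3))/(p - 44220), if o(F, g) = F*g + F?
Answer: 56743/33981 ≈ 1.6698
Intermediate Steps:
o(F, g) = F + F*g
p = 10239 (p = (-43 - (-104)*(1 + 5)) + 9658 = (-43 - (-104)*6) + 9658 = (-43 - 13*(-48)) + 9658 = (-43 + 624) + 9658 = 581 + 9658 = 10239)
(-49981 - (-2254)*(-3))/(p - 44220) = (-49981 - (-2254)*(-3))/(10239 - 44220) = (-49981 - 2254*3)/(-33981) = (-49981 - 6762)*(-1/33981) = -56743*(-1/33981) = 56743/33981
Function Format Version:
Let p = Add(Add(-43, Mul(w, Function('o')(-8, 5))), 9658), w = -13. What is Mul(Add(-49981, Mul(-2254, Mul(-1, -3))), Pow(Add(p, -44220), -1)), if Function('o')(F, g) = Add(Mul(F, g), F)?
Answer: Rational(56743, 33981) ≈ 1.6698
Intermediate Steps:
Function('o')(F, g) = Add(F, Mul(F, g))
p = 10239 (p = Add(Add(-43, Mul(-13, Mul(-8, Add(1, 5)))), 9658) = Add(Add(-43, Mul(-13, Mul(-8, 6))), 9658) = Add(Add(-43, Mul(-13, -48)), 9658) = Add(Add(-43, 624), 9658) = Add(581, 9658) = 10239)
Mul(Add(-49981, Mul(-2254, Mul(-1, -3))), Pow(Add(p, -44220), -1)) = Mul(Add(-49981, Mul(-2254, Mul(-1, -3))), Pow(Add(10239, -44220), -1)) = Mul(Add(-49981, Mul(-2254, 3)), Pow(-33981, -1)) = Mul(Add(-49981, -6762), Rational(-1, 33981)) = Mul(-56743, Rational(-1, 33981)) = Rational(56743, 33981)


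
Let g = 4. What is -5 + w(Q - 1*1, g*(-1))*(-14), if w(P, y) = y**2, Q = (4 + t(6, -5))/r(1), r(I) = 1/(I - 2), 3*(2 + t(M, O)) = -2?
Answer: -229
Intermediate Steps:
t(M, O) = -8/3 (t(M, O) = -2 + (1/3)*(-2) = -2 - 2/3 = -8/3)
r(I) = 1/(-2 + I)
Q = -4/3 (Q = (4 - 8/3)/(1/(-2 + 1)) = 4/(3*(1/(-1))) = (4/3)/(-1) = (4/3)*(-1) = -4/3 ≈ -1.3333)
-5 + w(Q - 1*1, g*(-1))*(-14) = -5 + (4*(-1))**2*(-14) = -5 + (-4)**2*(-14) = -5 + 16*(-14) = -5 - 224 = -229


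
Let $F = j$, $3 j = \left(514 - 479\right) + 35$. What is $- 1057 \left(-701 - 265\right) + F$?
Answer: $\frac{3063256}{3} \approx 1.0211 \cdot 10^{6}$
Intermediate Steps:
$j = \frac{70}{3}$ ($j = \frac{\left(514 - 479\right) + 35}{3} = \frac{35 + 35}{3} = \frac{1}{3} \cdot 70 = \frac{70}{3} \approx 23.333$)
$F = \frac{70}{3} \approx 23.333$
$- 1057 \left(-701 - 265\right) + F = - 1057 \left(-701 - 265\right) + \frac{70}{3} = \left(-1057\right) \left(-966\right) + \frac{70}{3} = 1021062 + \frac{70}{3} = \frac{3063256}{3}$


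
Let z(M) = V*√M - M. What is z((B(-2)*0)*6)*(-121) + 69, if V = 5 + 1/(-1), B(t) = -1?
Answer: 69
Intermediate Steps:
V = 4 (V = 5 - 1 = 4)
z(M) = -M + 4*√M (z(M) = 4*√M - M = -M + 4*√M)
z((B(-2)*0)*6)*(-121) + 69 = (-(-1*0)*6 + 4*√(-1*0*6))*(-121) + 69 = (-0*6 + 4*√(0*6))*(-121) + 69 = (-1*0 + 4*√0)*(-121) + 69 = (0 + 4*0)*(-121) + 69 = (0 + 0)*(-121) + 69 = 0*(-121) + 69 = 0 + 69 = 69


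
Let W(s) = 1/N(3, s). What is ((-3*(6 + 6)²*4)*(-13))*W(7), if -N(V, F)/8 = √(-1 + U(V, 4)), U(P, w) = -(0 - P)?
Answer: -1404*√2 ≈ -1985.6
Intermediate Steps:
U(P, w) = P (U(P, w) = -(-1)*P = P)
N(V, F) = -8*√(-1 + V)
W(s) = -√2/16 (W(s) = 1/(-8*√(-1 + 3)) = 1/(-8*√2) = -√2/16)
((-3*(6 + 6)²*4)*(-13))*W(7) = ((-3*(6 + 6)²*4)*(-13))*(-√2/16) = ((-3*12²*4)*(-13))*(-√2/16) = ((-3*144*4)*(-13))*(-√2/16) = (-432*4*(-13))*(-√2/16) = (-1728*(-13))*(-√2/16) = 22464*(-√2/16) = -1404*√2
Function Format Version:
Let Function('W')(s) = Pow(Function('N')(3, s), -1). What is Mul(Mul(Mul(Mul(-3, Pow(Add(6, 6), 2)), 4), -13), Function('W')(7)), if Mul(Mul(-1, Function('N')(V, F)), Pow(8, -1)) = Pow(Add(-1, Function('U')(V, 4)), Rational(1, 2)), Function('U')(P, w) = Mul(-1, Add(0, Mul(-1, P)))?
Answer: Mul(-1404, Pow(2, Rational(1, 2))) ≈ -1985.6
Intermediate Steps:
Function('U')(P, w) = P (Function('U')(P, w) = Mul(-1, Mul(-1, P)) = P)
Function('N')(V, F) = Mul(-8, Pow(Add(-1, V), Rational(1, 2)))
Function('W')(s) = Mul(Rational(-1, 16), Pow(2, Rational(1, 2))) (Function('W')(s) = Pow(Mul(-8, Pow(Add(-1, 3), Rational(1, 2))), -1) = Pow(Mul(-8, Pow(2, Rational(1, 2))), -1) = Mul(Rational(-1, 16), Pow(2, Rational(1, 2))))
Mul(Mul(Mul(Mul(-3, Pow(Add(6, 6), 2)), 4), -13), Function('W')(7)) = Mul(Mul(Mul(Mul(-3, Pow(Add(6, 6), 2)), 4), -13), Mul(Rational(-1, 16), Pow(2, Rational(1, 2)))) = Mul(Mul(Mul(Mul(-3, Pow(12, 2)), 4), -13), Mul(Rational(-1, 16), Pow(2, Rational(1, 2)))) = Mul(Mul(Mul(Mul(-3, 144), 4), -13), Mul(Rational(-1, 16), Pow(2, Rational(1, 2)))) = Mul(Mul(Mul(-432, 4), -13), Mul(Rational(-1, 16), Pow(2, Rational(1, 2)))) = Mul(Mul(-1728, -13), Mul(Rational(-1, 16), Pow(2, Rational(1, 2)))) = Mul(22464, Mul(Rational(-1, 16), Pow(2, Rational(1, 2)))) = Mul(-1404, Pow(2, Rational(1, 2)))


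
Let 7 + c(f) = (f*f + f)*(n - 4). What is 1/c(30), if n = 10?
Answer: 1/5573 ≈ 0.00017944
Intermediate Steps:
c(f) = -7 + 6*f + 6*f**2 (c(f) = -7 + (f*f + f)*(10 - 4) = -7 + (f**2 + f)*6 = -7 + (f + f**2)*6 = -7 + (6*f + 6*f**2) = -7 + 6*f + 6*f**2)
1/c(30) = 1/(-7 + 6*30 + 6*30**2) = 1/(-7 + 180 + 6*900) = 1/(-7 + 180 + 5400) = 1/5573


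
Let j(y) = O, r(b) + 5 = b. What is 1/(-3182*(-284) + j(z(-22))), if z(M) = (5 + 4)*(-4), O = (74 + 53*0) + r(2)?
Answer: 1/903759 ≈ 1.1065e-6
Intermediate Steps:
r(b) = -5 + b
O = 71 (O = (74 + 53*0) + (-5 + 2) = (74 + 0) - 3 = 74 - 3 = 71)
z(M) = -36 (z(M) = 9*(-4) = -36)
j(y) = 71
1/(-3182*(-284) + j(z(-22))) = 1/(-3182*(-284) + 71) = 1/(903688 + 71) = 1/903759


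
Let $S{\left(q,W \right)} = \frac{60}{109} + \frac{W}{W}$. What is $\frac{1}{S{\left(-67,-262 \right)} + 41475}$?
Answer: $\frac{109}{4520944} \approx 2.411 \cdot 10^{-5}$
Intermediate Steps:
$S{\left(q,W \right)} = \frac{169}{109}$ ($S{\left(q,W \right)} = 60 \cdot \frac{1}{109} + 1 = \frac{60}{109} + 1 = \frac{169}{109}$)
$\frac{1}{S{\left(-67,-262 \right)} + 41475} = \frac{1}{\frac{169}{109} + 41475} = \frac{1}{\frac{4520944}{109}} = \frac{109}{4520944}$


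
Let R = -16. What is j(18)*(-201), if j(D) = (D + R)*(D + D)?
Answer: -14472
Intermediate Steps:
j(D) = 2*D*(-16 + D) (j(D) = (D - 16)*(D + D) = (-16 + D)*(2*D) = 2*D*(-16 + D))
j(18)*(-201) = (2*18*(-16 + 18))*(-201) = (2*18*2)*(-201) = 72*(-201) = -14472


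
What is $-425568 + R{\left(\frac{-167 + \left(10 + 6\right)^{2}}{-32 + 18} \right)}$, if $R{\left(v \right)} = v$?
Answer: $- \frac{5958041}{14} \approx -4.2557 \cdot 10^{5}$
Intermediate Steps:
$-425568 + R{\left(\frac{-167 + \left(10 + 6\right)^{2}}{-32 + 18} \right)} = -425568 + \frac{-167 + \left(10 + 6\right)^{2}}{-32 + 18} = -425568 + \frac{-167 + 16^{2}}{-14} = -425568 + \left(-167 + 256\right) \left(- \frac{1}{14}\right) = -425568 + 89 \left(- \frac{1}{14}\right) = -425568 - \frac{89}{14} = - \frac{5958041}{14}$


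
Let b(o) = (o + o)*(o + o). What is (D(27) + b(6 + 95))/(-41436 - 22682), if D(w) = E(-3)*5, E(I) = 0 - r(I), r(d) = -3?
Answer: -40819/64118 ≈ -0.63662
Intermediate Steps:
E(I) = 3 (E(I) = 0 - 1*(-3) = 0 + 3 = 3)
b(o) = 4*o² (b(o) = (2*o)*(2*o) = 4*o²)
D(w) = 15 (D(w) = 3*5 = 15)
(D(27) + b(6 + 95))/(-41436 - 22682) = (15 + 4*(6 + 95)²)/(-41436 - 22682) = (15 + 4*101²)/(-64118) = (15 + 4*10201)*(-1/64118) = (15 + 40804)*(-1/64118) = 40819*(-1/64118) = -40819/64118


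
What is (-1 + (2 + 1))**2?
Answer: 4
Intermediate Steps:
(-1 + (2 + 1))**2 = (-1 + 3)**2 = 2**2 = 4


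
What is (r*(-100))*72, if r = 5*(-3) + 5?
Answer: 72000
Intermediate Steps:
r = -10 (r = -15 + 5 = -10)
(r*(-100))*72 = -10*(-100)*72 = 1000*72 = 72000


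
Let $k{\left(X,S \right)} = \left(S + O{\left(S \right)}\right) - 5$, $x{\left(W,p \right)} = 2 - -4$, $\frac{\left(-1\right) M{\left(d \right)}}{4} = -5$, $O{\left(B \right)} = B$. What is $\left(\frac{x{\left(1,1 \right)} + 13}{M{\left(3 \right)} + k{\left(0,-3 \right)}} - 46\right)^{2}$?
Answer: $\frac{156025}{81} \approx 1926.2$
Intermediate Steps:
$M{\left(d \right)} = 20$ ($M{\left(d \right)} = \left(-4\right) \left(-5\right) = 20$)
$x{\left(W,p \right)} = 6$ ($x{\left(W,p \right)} = 2 + 4 = 6$)
$k{\left(X,S \right)} = -5 + 2 S$ ($k{\left(X,S \right)} = \left(S + S\right) - 5 = 2 S - 5 = -5 + 2 S$)
$\left(\frac{x{\left(1,1 \right)} + 13}{M{\left(3 \right)} + k{\left(0,-3 \right)}} - 46\right)^{2} = \left(\frac{6 + 13}{20 + \left(-5 + 2 \left(-3\right)\right)} - 46\right)^{2} = \left(\frac{19}{20 - 11} - 46\right)^{2} = \left(\frac{19}{9} - 46\right)^{2} = \left(- \frac{395}{9}\right)^{2} = \frac{156025}{81}$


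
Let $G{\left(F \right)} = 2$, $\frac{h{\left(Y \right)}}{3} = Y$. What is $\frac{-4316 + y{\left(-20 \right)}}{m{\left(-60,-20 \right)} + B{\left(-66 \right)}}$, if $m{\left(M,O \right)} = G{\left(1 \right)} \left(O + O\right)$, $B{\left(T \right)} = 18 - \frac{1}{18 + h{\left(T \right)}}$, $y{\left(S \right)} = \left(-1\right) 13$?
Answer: $\frac{779220}{11159} \approx 69.829$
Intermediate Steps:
$y{\left(S \right)} = -13$
$h{\left(Y \right)} = 3 Y$
$B{\left(T \right)} = 18 - \frac{1}{18 + 3 T}$
$m{\left(M,O \right)} = 4 O$ ($m{\left(M,O \right)} = 2 \left(O + O\right) = 2 \cdot 2 O = 4 O$)
$\frac{-4316 + y{\left(-20 \right)}}{m{\left(-60,-20 \right)} + B{\left(-66 \right)}} = \frac{-4316 - 13}{4 \left(-20\right) + \frac{323 + 54 \left(-66\right)}{3 \left(6 - 66\right)}} = - \frac{4329}{-80 + \frac{323 - 3564}{3 \left(-60\right)}} = - \frac{4329}{-80 + \frac{1}{3} \left(- \frac{1}{60}\right) \left(-3241\right)} = - \frac{4329}{-80 + \frac{3241}{180}} = - \frac{4329}{- \frac{11159}{180}} = \left(-4329\right) \left(- \frac{180}{11159}\right) = \frac{779220}{11159}$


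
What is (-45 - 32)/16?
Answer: -77/16 ≈ -4.8125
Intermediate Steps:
(-45 - 32)/16 = -77*1/16 = -77/16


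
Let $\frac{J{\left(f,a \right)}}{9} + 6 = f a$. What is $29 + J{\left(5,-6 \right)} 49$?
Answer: $-15847$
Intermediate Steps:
$J{\left(f,a \right)} = -54 + 9 a f$ ($J{\left(f,a \right)} = -54 + 9 f a = -54 + 9 a f$)
$29 + J{\left(5,-6 \right)} 49 = 29 + \left(-54 + 9 \left(-6\right) 5\right) 49 = 29 + \left(-54 - 270\right) 49 = 29 - 15876 = -15847$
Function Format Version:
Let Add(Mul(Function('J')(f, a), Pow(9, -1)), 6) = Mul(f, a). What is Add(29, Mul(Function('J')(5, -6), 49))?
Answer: -15847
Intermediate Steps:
Function('J')(f, a) = Add(-54, Mul(9, a, f)) (Function('J')(f, a) = Add(-54, Mul(9, Mul(f, a))) = Add(-54, Mul(9, Mul(a, f))) = Add(-54, Mul(9, a, f)))
Add(29, Mul(Function('J')(5, -6), 49)) = Add(29, Mul(Add(-54, Mul(9, -6, 5)), 49)) = Add(29, Mul(Add(-54, -270), 49)) = Add(29, Mul(-324, 49)) = Add(29, -15876) = -15847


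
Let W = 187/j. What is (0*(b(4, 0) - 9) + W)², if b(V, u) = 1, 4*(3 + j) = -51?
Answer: 559504/3969 ≈ 140.97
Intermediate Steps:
j = -63/4 (j = -3 + (¼)*(-51) = -3 - 51/4 = -63/4 ≈ -15.750)
W = -748/63 (W = 187/(-63/4) = 187*(-4/63) = -748/63 ≈ -11.873)
(0*(b(4, 0) - 9) + W)² = (0*(1 - 9) - 748/63)² = (0*(-8) - 748/63)² = (0 - 748/63)² = (-748/63)² = 559504/3969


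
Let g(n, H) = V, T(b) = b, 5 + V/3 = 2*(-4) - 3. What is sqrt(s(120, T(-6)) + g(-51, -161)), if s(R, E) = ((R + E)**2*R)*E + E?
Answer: 3*I*sqrt(1039686) ≈ 3058.9*I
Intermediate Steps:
V = -48 (V = -15 + 3*(2*(-4) - 3) = -15 + 3*(-8 - 3) = -15 + 3*(-11) = -15 - 33 = -48)
g(n, H) = -48
s(R, E) = E + E*R*(E + R)**2 (s(R, E) = ((E + R)**2*R)*E + E = (R*(E + R)**2)*E + E = E*R*(E + R)**2 + E = E + E*R*(E + R)**2)
sqrt(s(120, T(-6)) + g(-51, -161)) = sqrt(-6*(1 + 120*(-6 + 120)**2) - 48) = sqrt(-6*(1 + 120*114**2) - 48) = sqrt(-6*(1 + 120*12996) - 48) = sqrt(-6*(1 + 1559520) - 48) = sqrt(-6*1559521 - 48) = sqrt(-9357126 - 48) = sqrt(-9357174) = 3*I*sqrt(1039686)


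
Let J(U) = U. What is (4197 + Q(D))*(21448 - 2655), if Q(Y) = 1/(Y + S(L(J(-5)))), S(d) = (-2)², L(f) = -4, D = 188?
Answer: 15143869225/192 ≈ 7.8874e+7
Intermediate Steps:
S(d) = 4
Q(Y) = 1/(4 + Y) (Q(Y) = 1/(Y + 4) = 1/(4 + Y))
(4197 + Q(D))*(21448 - 2655) = (4197 + 1/(4 + 188))*(21448 - 2655) = (4197 + 1/192)*18793 = (805825/192)*18793 = 15143869225/192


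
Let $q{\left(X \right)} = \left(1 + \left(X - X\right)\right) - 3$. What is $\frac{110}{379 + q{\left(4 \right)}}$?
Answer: $\frac{110}{377} \approx 0.29178$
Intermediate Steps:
$q{\left(X \right)} = -2$ ($q{\left(X \right)} = \left(1 + 0\right) - 3 = 1 - 3 = -2$)
$\frac{110}{379 + q{\left(4 \right)}} = \frac{110}{379 - 2} = \frac{110}{377}$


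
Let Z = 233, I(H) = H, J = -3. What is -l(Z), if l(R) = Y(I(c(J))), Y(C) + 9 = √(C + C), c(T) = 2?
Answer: 7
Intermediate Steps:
Y(C) = -9 + √2*√C (Y(C) = -9 + √(C + C) = -9 + √(2*C) = -9 + √2*√C)
l(R) = -7 (l(R) = -9 + √2*√2 = -9 + 2 = -7)
-l(Z) = -1*(-7) = 7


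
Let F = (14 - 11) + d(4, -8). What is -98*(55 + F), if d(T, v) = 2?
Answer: -5880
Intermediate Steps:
F = 5 (F = (14 - 11) + 2 = 3 + 2 = 5)
-98*(55 + F) = -98*(55 + 5) = -98*60 = -5880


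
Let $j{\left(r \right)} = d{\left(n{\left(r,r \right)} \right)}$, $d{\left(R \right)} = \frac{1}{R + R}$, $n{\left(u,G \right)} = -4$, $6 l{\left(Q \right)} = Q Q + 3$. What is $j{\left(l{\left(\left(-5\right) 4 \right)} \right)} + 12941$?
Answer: $\frac{103527}{8} \approx 12941.0$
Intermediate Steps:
$l{\left(Q \right)} = \frac{1}{2} + \frac{Q^{2}}{6}$ ($l{\left(Q \right)} = \frac{Q Q + 3}{6} = \frac{Q^{2} + 3}{6} = \frac{3 + Q^{2}}{6} = \frac{1}{2} + \frac{Q^{2}}{6}$)
$d{\left(R \right)} = \frac{1}{2 R}$
$j{\left(r \right)} = - \frac{1}{8}$ ($j{\left(r \right)} = \frac{1}{2 \left(-4\right)} = \frac{1}{2} \left(- \frac{1}{4}\right) = - \frac{1}{8}$)
$j{\left(l{\left(\left(-5\right) 4 \right)} \right)} + 12941 = - \frac{1}{8} + 12941 = \frac{103527}{8}$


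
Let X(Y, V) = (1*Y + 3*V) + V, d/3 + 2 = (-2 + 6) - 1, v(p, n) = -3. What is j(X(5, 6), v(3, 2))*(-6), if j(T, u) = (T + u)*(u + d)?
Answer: 0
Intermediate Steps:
d = 3 (d = -6 + 3*((-2 + 6) - 1) = -6 + 3*(4 - 1) = -6 + 3*3 = -6 + 9 = 3)
X(Y, V) = Y + 4*V (X(Y, V) = (Y + 3*V) + V = Y + 4*V)
j(T, u) = (3 + u)*(T + u) (j(T, u) = (T + u)*(u + 3) = (T + u)*(3 + u) = (3 + u)*(T + u))
j(X(5, 6), v(3, 2))*(-6) = ((-3)**2 + 3*(5 + 4*6) + 3*(-3) + (5 + 4*6)*(-3))*(-6) = (9 + 3*(5 + 24) - 9 + (5 + 24)*(-3))*(-6) = (9 + 3*29 - 9 + 29*(-3))*(-6) = (9 + 87 - 9 - 87)*(-6) = 0*(-6) = 0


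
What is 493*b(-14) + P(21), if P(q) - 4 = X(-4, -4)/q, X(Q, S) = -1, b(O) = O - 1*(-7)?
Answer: -72388/21 ≈ -3447.0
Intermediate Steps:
b(O) = 7 + O (b(O) = O + 7 = 7 + O)
P(q) = 4 - 1/q
493*b(-14) + P(21) = 493*(7 - 14) + (4 - 1/21) = 493*(-7) + (4 - 1*1/21) = -3451 + (4 - 1/21) = -3451 + 83/21 = -72388/21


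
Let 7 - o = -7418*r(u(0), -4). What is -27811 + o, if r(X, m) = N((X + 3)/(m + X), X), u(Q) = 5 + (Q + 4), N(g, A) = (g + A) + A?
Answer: 617616/5 ≈ 1.2352e+5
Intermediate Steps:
N(g, A) = g + 2*A (N(g, A) = (A + g) + A = g + 2*A)
u(Q) = 9 + Q (u(Q) = 5 + (4 + Q) = 9 + Q)
r(X, m) = 2*X + (3 + X)/(X + m) (r(X, m) = (X + 3)/(m + X) + 2*X = (3 + X)/(X + m) + 2*X = 2*X + (3 + X)/(X + m))
o = 756671/5 (o = 7 - (-7418)*(3 + (9 + 0) + 2*(9 + 0)*((9 + 0) - 4))/((9 + 0) - 4) = 7 - (-7418)*(3 + 9 + 2*9*(9 - 4))/(9 - 4) = 7 - (-7418)*(3 + 9 + 2*9*5)/5 = 7 - (-7418)*(3 + 9 + 90)/5 = 7 - (-7418)*(1/5)*102 = 7 - (-7418)*102/5 = 7 - 1*(-756636/5) = 7 + 756636/5 = 756671/5 ≈ 1.5133e+5)
-27811 + o = -27811 + 756671/5 = 617616/5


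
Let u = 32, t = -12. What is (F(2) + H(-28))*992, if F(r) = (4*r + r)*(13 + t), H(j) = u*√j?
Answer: 9920 + 63488*I*√7 ≈ 9920.0 + 1.6797e+5*I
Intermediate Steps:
H(j) = 32*√j
F(r) = 5*r (F(r) = (4*r + r)*(13 - 12) = (5*r)*1 = 5*r)
(F(2) + H(-28))*992 = (5*2 + 32*√(-28))*992 = (10 + 32*(2*I*√7))*992 = (10 + 64*I*√7)*992 = 9920 + 63488*I*√7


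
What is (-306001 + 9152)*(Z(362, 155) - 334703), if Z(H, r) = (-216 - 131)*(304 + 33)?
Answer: 134069476058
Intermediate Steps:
Z(H, r) = -116939 (Z(H, r) = -347*337 = -116939)
(-306001 + 9152)*(Z(362, 155) - 334703) = (-306001 + 9152)*(-116939 - 334703) = -296849*(-451642) = 134069476058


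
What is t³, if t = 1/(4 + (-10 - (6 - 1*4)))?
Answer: -1/512 ≈ -0.0019531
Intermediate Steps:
t = -⅛ (t = 1/(4 + (-10 - (6 - 4))) = 1/(4 + (-10 - 1*2)) = 1/(4 + (-10 - 2)) = 1/(4 - 12) = 1/(-8) = -⅛ ≈ -0.12500)
t³ = (-⅛)³ = -1/512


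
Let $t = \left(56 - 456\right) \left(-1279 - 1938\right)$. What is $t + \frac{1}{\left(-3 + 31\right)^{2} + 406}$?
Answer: $\frac{1531292001}{1190} \approx 1.2868 \cdot 10^{6}$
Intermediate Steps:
$t = 1286800$ ($t = \left(-400\right) \left(-3217\right) = 1286800$)
$t + \frac{1}{\left(-3 + 31\right)^{2} + 406} = 1286800 + \frac{1}{\left(-3 + 31\right)^{2} + 406} = 1286800 + \frac{1}{28^{2} + 406} = 1286800 + \frac{1}{784 + 406} = 1286800 + \frac{1}{1190} = \frac{1531292001}{1190}$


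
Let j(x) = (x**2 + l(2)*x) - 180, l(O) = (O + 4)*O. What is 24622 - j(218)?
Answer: -25338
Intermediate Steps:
l(O) = O*(4 + O) (l(O) = (4 + O)*O = O*(4 + O))
j(x) = -180 + x**2 + 12*x (j(x) = (x**2 + (2*(4 + 2))*x) - 180 = (x**2 + (2*6)*x) - 180 = (x**2 + 12*x) - 180 = -180 + x**2 + 12*x)
24622 - j(218) = 24622 - (-180 + 218**2 + 12*218) = 24622 - (-180 + 47524 + 2616) = 24622 - 1*49960 = 24622 - 49960 = -25338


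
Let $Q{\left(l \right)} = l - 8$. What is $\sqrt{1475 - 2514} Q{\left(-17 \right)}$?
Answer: $- 25 i \sqrt{1039} \approx - 805.84 i$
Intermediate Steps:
$Q{\left(l \right)} = -8 + l$
$\sqrt{1475 - 2514} Q{\left(-17 \right)} = \sqrt{1475 - 2514} \left(-8 - 17\right) = \sqrt{-1039} \left(-25\right) = i \sqrt{1039} \left(-25\right) = - 25 i \sqrt{1039}$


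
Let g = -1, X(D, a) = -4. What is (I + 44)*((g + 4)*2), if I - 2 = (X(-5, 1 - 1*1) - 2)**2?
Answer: 492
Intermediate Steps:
I = 38 (I = 2 + (-4 - 2)**2 = 2 + (-6)**2 = 2 + 36 = 38)
(I + 44)*((g + 4)*2) = (38 + 44)*((-1 + 4)*2) = 82*(3*2) = 82*6 = 492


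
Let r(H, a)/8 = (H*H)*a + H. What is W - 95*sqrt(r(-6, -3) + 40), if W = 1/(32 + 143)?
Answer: 1/175 - 190*I*sqrt(218) ≈ 0.0057143 - 2805.3*I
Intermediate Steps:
r(H, a) = 8*H + 8*a*H**2 (r(H, a) = 8*((H*H)*a + H) = 8*(H**2*a + H) = 8*(a*H**2 + H) = 8*(H + a*H**2) = 8*H + 8*a*H**2)
W = 1/175 ≈ 0.0057143
W - 95*sqrt(r(-6, -3) + 40) = 1/175 - 95*sqrt(8*(-6)*(1 - 6*(-3)) + 40) = 1/175 - 95*sqrt(8*(-6)*(1 + 18) + 40) = 1/175 - 95*sqrt(8*(-6)*19 + 40) = 1/175 - 95*sqrt(-912 + 40) = 1/175 - 190*I*sqrt(218)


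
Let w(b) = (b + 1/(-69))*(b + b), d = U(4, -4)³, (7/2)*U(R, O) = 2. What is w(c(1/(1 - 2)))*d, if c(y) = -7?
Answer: 61952/3381 ≈ 18.324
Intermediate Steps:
U(R, O) = 4/7 (U(R, O) = (2/7)*2 = 4/7)
d = 64/343 (d = (4/7)³ = 64/343 ≈ 0.18659)
w(b) = 2*b*(-1/69 + b) (w(b) = (b - 1/69)*(2*b) = (-1/69 + b)*(2*b) = 2*b*(-1/69 + b))
w(c(1/(1 - 2)))*d = ((2/69)*(-7)*(-1 + 69*(-7)))*(64/343) = ((2/69)*(-7)*(-1 - 483))*(64/343) = ((2/69)*(-7)*(-484))*(64/343) = (6776/69)*(64/343) = 61952/3381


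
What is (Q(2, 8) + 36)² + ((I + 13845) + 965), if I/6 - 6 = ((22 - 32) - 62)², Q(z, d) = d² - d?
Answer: 54414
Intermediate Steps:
I = 31140 (I = 36 + 6*((22 - 32) - 62)² = 36 + 6*(-10 - 62)² = 36 + 6*(-72)² = 36 + 6*5184 = 36 + 31104 = 31140)
(Q(2, 8) + 36)² + ((I + 13845) + 965) = (8*(-1 + 8) + 36)² + ((31140 + 13845) + 965) = (8*7 + 36)² + (44985 + 965) = (56 + 36)² + 45950 = 92² + 45950 = 8464 + 45950 = 54414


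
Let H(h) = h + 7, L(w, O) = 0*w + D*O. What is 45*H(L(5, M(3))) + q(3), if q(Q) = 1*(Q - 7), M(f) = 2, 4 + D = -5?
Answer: -499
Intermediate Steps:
D = -9 (D = -4 - 5 = -9)
L(w, O) = -9*O (L(w, O) = 0*w - 9*O = 0 - 9*O = -9*O)
H(h) = 7 + h
q(Q) = -7 + Q (q(Q) = 1*(-7 + Q) = -7 + Q)
45*H(L(5, M(3))) + q(3) = 45*(7 - 9*2) + (-7 + 3) = 45*(7 - 18) - 4 = 45*(-11) - 4 = -495 - 4 = -499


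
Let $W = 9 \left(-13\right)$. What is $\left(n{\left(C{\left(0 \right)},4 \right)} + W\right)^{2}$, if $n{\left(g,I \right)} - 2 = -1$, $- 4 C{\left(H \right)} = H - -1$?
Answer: $13456$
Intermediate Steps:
$C{\left(H \right)} = - \frac{1}{4} - \frac{H}{4}$ ($C{\left(H \right)} = - \frac{H - -1}{4} = - \frac{H + 1}{4} = - \frac{1 + H}{4} = - \frac{1}{4} - \frac{H}{4}$)
$n{\left(g,I \right)} = 1$ ($n{\left(g,I \right)} = 2 - 1 = 1$)
$W = -117$
$\left(n{\left(C{\left(0 \right)},4 \right)} + W\right)^{2} = \left(1 - 117\right)^{2} = \left(-116\right)^{2} = 13456$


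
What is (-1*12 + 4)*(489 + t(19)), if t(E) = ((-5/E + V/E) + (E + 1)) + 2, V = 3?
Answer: -77656/19 ≈ -4087.2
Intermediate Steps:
t(E) = 3 + E - 2/E (t(E) = ((-5/E + 3/E) + (E + 1)) + 2 = (-2/E + (1 + E)) + 2 = (1 + E - 2/E) + 2 = 3 + E - 2/E)
(-1*12 + 4)*(489 + t(19)) = (-1*12 + 4)*(489 + (3 + 19 - 2/19)) = (-12 + 4)*(489 + (3 + 19 - 2*1/19)) = -8*(489 + (3 + 19 - 2/19)) = -8*(489 + 416/19) = -8*9707/19 = -77656/19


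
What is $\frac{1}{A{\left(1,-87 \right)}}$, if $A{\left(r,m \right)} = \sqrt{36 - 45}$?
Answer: $- \frac{i}{3} \approx - 0.33333 i$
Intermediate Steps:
$A{\left(r,m \right)} = 3 i$ ($A{\left(r,m \right)} = \sqrt{-9} = 3 i$)
$\frac{1}{A{\left(1,-87 \right)}} = \frac{1}{3 i} = - \frac{i}{3}$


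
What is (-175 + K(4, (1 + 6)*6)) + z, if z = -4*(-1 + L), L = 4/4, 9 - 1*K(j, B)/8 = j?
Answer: -135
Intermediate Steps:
K(j, B) = 72 - 8*j
L = 1 (L = 4*(¼) = 1)
z = 0 (z = -4*(-1 + 1) = -4*0 = 0)
(-175 + K(4, (1 + 6)*6)) + z = (-175 + (72 - 8*4)) + 0 = (-175 + (72 - 32)) + 0 = (-175 + 40) + 0 = -135 + 0 = -135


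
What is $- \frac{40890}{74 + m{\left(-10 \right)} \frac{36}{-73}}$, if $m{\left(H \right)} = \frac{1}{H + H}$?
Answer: $- \frac{14924850}{27019} \approx -552.38$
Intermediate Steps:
$m{\left(H \right)} = \frac{1}{2 H}$
$- \frac{40890}{74 + m{\left(-10 \right)} \frac{36}{-73}} = - \frac{40890}{74 + \frac{1}{2 \left(-10\right)} \frac{36}{-73}} = - \frac{40890}{74 + \frac{1}{2} \left(- \frac{1}{10}\right) 36 \left(- \frac{1}{73}\right)} = - \frac{40890}{74 - - \frac{9}{365}} = - \frac{40890}{74 + \frac{9}{365}} = - \frac{40890}{\frac{27019}{365}} = \left(-40890\right) \frac{365}{27019} = - \frac{14924850}{27019}$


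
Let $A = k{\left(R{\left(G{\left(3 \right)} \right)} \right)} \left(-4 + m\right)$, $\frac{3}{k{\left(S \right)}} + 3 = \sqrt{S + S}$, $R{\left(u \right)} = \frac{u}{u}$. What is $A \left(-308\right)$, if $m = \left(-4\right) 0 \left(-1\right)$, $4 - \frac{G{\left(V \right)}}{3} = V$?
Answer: $-1584 - 528 \sqrt{2} \approx -2330.7$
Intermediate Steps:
$G{\left(V \right)} = 12 - 3 V$
$R{\left(u \right)} = 1$
$k{\left(S \right)} = \frac{3}{-3 + \sqrt{2} \sqrt{S}}$ ($k{\left(S \right)} = \frac{3}{-3 + \sqrt{S + S}} = \frac{3}{-3 + \sqrt{2 S}} = \frac{3}{-3 + \sqrt{2} \sqrt{S}}$)
$m = 0$ ($m = 0 \left(-1\right) = 0$)
$A = - \frac{12}{-3 + \sqrt{2}}$ ($A = \frac{3}{-3 + \sqrt{2} \sqrt{1}} \left(-4 + 0\right) = \frac{3}{-3 + \sqrt{2} \cdot 1} \left(-4\right) = \frac{3}{-3 + \sqrt{2}} \left(-4\right) = - \frac{12}{-3 + \sqrt{2}} \approx 7.5672$)
$A \left(-308\right) = \left(\frac{36}{7} + \frac{12 \sqrt{2}}{7}\right) \left(-308\right) = -1584 - 528 \sqrt{2}$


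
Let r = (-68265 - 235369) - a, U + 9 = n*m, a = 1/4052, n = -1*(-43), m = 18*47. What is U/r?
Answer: -49122396/410108323 ≈ -0.11978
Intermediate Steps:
m = 846
n = 43
a = 1/4052 ≈ 0.00024679
U = 36369 (U = -9 + 43*846 = -9 + 36378 = 36369)
r = -1230324969/4052 (r = (-68265 - 235369) - 1*1/4052 = -303634 - 1/4052 = -1230324969/4052 ≈ -3.0363e+5)
U/r = 36369/(-1230324969/4052) = 36369*(-4052/1230324969) = -49122396/410108323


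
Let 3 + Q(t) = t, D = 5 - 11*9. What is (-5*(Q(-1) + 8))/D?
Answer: 10/47 ≈ 0.21277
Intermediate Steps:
D = -94 (D = 5 - 99 = -94)
Q(t) = -3 + t
(-5*(Q(-1) + 8))/D = -5*((-3 - 1) + 8)/(-94) = -5*(-4 + 8)*(-1/94) = -5*4*(-1/94) = -20*(-1/94) = 10/47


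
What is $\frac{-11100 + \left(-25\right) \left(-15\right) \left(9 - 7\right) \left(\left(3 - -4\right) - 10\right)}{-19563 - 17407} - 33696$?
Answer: $- \frac{124572777}{3697} \approx -33696.0$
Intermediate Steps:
$\frac{-11100 + \left(-25\right) \left(-15\right) \left(9 - 7\right) \left(\left(3 - -4\right) - 10\right)}{-19563 - 17407} - 33696 = \frac{-11100 + 375 \cdot 2 \left(\left(3 + 4\right) - 10\right)}{-36970} - 33696 = \left(-11100 + 375 \cdot 2 \left(7 - 10\right)\right) \left(- \frac{1}{36970}\right) - 33696 = \left(-11100 + 375 \cdot 2 \left(-3\right)\right) \left(- \frac{1}{36970}\right) - 33696 = \left(-11100 + 375 \left(-6\right)\right) \left(- \frac{1}{36970}\right) - 33696 = \left(-11100 - 2250\right) \left(- \frac{1}{36970}\right) - 33696 = \left(-13350\right) \left(- \frac{1}{36970}\right) - 33696 = \frac{1335}{3697} - 33696 = - \frac{124572777}{3697}$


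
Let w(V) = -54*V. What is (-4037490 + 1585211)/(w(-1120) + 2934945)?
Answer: -2452279/2995425 ≈ -0.81868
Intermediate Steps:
(-4037490 + 1585211)/(w(-1120) + 2934945) = (-4037490 + 1585211)/(-54*(-1120) + 2934945) = -2452279/(60480 + 2934945) = -2452279/2995425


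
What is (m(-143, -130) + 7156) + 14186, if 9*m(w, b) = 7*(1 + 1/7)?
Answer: 192086/9 ≈ 21343.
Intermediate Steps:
m(w, b) = 8/9 (m(w, b) = (7*(1 + 1/7))/9 = (7*(1 + ⅐))/9 = (7*(8/7))/9 = (⅑)*8 = 8/9)
(m(-143, -130) + 7156) + 14186 = (8/9 + 7156) + 14186 = 64412/9 + 14186 = 192086/9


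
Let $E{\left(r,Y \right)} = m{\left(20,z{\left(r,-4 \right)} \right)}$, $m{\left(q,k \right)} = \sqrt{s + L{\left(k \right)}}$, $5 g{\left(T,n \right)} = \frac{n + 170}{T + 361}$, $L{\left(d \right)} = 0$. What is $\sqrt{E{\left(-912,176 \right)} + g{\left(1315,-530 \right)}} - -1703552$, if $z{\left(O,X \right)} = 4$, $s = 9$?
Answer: $1703552 + \frac{\sqrt{519141}}{419} \approx 1.7036 \cdot 10^{6}$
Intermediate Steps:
$g{\left(T,n \right)} = \frac{170 + n}{5 \left(361 + T\right)}$ ($g{\left(T,n \right)} = \frac{\left(n + 170\right) \frac{1}{T + 361}}{5} = \frac{\left(170 + n\right) \frac{1}{361 + T}}{5} = \frac{\frac{1}{361 + T} \left(170 + n\right)}{5} = \frac{170 + n}{5 \left(361 + T\right)}$)
$m{\left(q,k \right)} = 3$ ($m{\left(q,k \right)} = \sqrt{9 + 0} = \sqrt{9} = 3$)
$E{\left(r,Y \right)} = 3$
$\sqrt{E{\left(-912,176 \right)} + g{\left(1315,-530 \right)}} - -1703552 = \sqrt{3 + \frac{170 - 530}{5 \left(361 + 1315\right)}} - -1703552 = \sqrt{3 + \frac{1}{5} \cdot \frac{1}{1676} \left(-360\right)} + 1703552 = \sqrt{3 - \frac{18}{419}} + 1703552 = \sqrt{\frac{1239}{419}} + 1703552 = \frac{\sqrt{519141}}{419} + 1703552 = 1703552 + \frac{\sqrt{519141}}{419}$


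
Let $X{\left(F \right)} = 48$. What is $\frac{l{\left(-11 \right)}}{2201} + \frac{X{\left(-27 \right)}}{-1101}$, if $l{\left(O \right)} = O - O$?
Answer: $- \frac{16}{367} \approx -0.043597$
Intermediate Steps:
$l{\left(O \right)} = 0$
$\frac{l{\left(-11 \right)}}{2201} + \frac{X{\left(-27 \right)}}{-1101} = \frac{0}{2201} + \frac{48}{-1101} = 0 \cdot \frac{1}{2201} + 48 \left(- \frac{1}{1101}\right) = 0 - \frac{16}{367} = - \frac{16}{367}$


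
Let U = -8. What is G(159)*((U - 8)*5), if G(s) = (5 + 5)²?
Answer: -8000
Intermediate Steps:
G(s) = 100 (G(s) = 10² = 100)
G(159)*((U - 8)*5) = 100*((-8 - 8)*5) = 100*(-16*5) = 100*(-80) = -8000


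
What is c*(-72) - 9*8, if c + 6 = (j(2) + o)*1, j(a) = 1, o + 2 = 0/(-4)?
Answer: 432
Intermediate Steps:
o = -2 (o = -2 + 0/(-4) = -2 + 0*(-¼) = -2 + 0 = -2)
c = -7 (c = -6 + (1 - 2)*1 = -6 - 1*1 = -6 - 1 = -7)
c*(-72) - 9*8 = -7*(-72) - 9*8 = 504 - 72 = 432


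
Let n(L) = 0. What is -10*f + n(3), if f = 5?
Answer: -50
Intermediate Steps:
-10*f + n(3) = -10*5 + 0 = -50 + 0 = -50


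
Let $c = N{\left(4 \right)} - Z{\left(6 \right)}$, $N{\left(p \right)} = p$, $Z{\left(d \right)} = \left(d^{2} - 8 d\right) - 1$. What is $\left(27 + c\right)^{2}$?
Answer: $1936$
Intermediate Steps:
$Z{\left(d \right)} = -1 + d^{2} - 8 d$
$c = 17$ ($c = 4 - \left(-1 + 6^{2} - 48\right) = 4 - \left(-1 + 36 - 48\right) = 4 - -13 = 4 + 13 = 17$)
$\left(27 + c\right)^{2} = \left(27 + 17\right)^{2} = 44^{2} = 1936$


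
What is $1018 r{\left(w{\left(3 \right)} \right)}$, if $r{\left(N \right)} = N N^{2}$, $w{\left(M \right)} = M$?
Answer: $27486$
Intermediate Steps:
$r{\left(N \right)} = N^{3}$
$1018 r{\left(w{\left(3 \right)} \right)} = 1018 \cdot 3^{3} = 1018 \cdot 27 = 27486$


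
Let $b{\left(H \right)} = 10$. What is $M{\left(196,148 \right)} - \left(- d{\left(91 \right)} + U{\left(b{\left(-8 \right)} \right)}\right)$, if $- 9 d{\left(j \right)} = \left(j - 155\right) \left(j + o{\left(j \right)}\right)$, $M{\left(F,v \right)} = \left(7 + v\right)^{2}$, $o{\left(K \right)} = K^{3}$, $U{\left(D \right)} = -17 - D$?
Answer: $\frac{48450836}{9} \approx 5.3834 \cdot 10^{6}$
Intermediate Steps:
$d{\left(j \right)} = - \frac{\left(-155 + j\right) \left(j + j^{3}\right)}{9}$ ($d{\left(j \right)} = - \frac{\left(j - 155\right) \left(j + j^{3}\right)}{9} = - \frac{\left(-155 + j\right) \left(j + j^{3}\right)}{9}$)
$M{\left(196,148 \right)} - \left(- d{\left(91 \right)} + U{\left(b{\left(-8 \right)} \right)}\right) = \left(7 + 148\right)^{2} - \left(-17 - 10 - \frac{91 \left(155 - 91 - 91^{3} + 155 \cdot 91^{2}\right)}{9}\right) = 155^{2} - \left(-27 - \frac{91 \left(155 - 91 - 753571 + 155 \cdot 8281\right)}{9}\right) = 24025 - \left(-27 - \frac{91 \left(155 - 91 - 753571 + 1283555\right)}{9}\right) = 24025 + \left(\frac{1}{9} \cdot 91 \cdot 530048 + 27\right) = 24025 + \left(\frac{48234368}{9} + 27\right) = 24025 + \frac{48234611}{9} = \frac{48450836}{9}$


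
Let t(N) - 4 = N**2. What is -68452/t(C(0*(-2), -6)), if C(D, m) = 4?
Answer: -17113/5 ≈ -3422.6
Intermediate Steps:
t(N) = 4 + N**2
-68452/t(C(0*(-2), -6)) = -68452/(4 + 4**2) = -68452/(4 + 16) = -68452/20 = -68452*1/20 = -17113/5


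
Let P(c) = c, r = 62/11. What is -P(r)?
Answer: -62/11 ≈ -5.6364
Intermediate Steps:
r = 62/11 (r = 62*(1/11) = 62/11 ≈ 5.6364)
-P(r) = -1*62/11 = -62/11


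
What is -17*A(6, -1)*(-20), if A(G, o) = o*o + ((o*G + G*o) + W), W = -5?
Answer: -5440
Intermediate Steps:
A(G, o) = -5 + o**2 + 2*G*o (A(G, o) = o*o + ((o*G + G*o) - 5) = o**2 + ((G*o + G*o) - 5) = o**2 + (2*G*o - 5) = o**2 + (-5 + 2*G*o) = -5 + o**2 + 2*G*o)
-17*A(6, -1)*(-20) = -17*(-5 + (-1)**2 + 2*6*(-1))*(-20) = -17*(-5 + 1 - 12)*(-20) = -17*(-16)*(-20) = 272*(-20) = -5440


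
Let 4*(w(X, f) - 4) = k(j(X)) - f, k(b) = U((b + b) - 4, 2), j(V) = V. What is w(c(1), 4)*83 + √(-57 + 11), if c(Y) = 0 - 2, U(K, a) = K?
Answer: 83 + I*√46 ≈ 83.0 + 6.7823*I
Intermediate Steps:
k(b) = -4 + 2*b (k(b) = (b + b) - 4 = 2*b - 4 = -4 + 2*b)
c(Y) = -2
w(X, f) = 3 + X/2 - f/4 (w(X, f) = 4 + ((-4 + 2*X) - f)/4 = 4 + (-4 - f + 2*X)/4 = 4 + (-1 + X/2 - f/4) = 3 + X/2 - f/4)
w(c(1), 4)*83 + √(-57 + 11) = (3 + (½)*(-2) - ¼*4)*83 + √(-57 + 11) = (3 - 1 - 1)*83 + √(-46) = 1*83 + I*√46 = 83 + I*√46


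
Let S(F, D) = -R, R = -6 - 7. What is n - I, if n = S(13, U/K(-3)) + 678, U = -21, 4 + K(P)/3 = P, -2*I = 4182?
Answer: 2782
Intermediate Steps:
I = -2091 (I = -½*4182 = -2091)
K(P) = -12 + 3*P
R = -13
S(F, D) = 13 (S(F, D) = -1*(-13) = 13)
n = 691 (n = 13 + 678 = 691)
n - I = 691 - 1*(-2091) = 691 + 2091 = 2782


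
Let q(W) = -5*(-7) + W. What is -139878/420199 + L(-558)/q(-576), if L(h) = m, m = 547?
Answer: -305522851/227327659 ≈ -1.3440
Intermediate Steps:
L(h) = 547
q(W) = 35 + W
-139878/420199 + L(-558)/q(-576) = -139878/420199 + 547/(35 - 576) = -139878*1/420199 + 547/(-541) = -139878/420199 + 547*(-1/541) = -139878/420199 - 547/541 = -305522851/227327659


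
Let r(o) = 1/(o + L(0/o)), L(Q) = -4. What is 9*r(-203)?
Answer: -1/23 ≈ -0.043478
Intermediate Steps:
r(o) = 1/(-4 + o) (r(o) = 1/(o - 4) = 1/(-4 + o))
9*r(-203) = 9/(-4 - 203) = 9/(-207) = 9*(-1/207) = -1/23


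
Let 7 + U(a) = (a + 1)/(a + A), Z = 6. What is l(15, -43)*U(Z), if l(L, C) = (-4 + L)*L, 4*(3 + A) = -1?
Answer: -735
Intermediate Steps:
A = -13/4 (A = -3 + (¼)*(-1) = -3 - ¼ = -13/4 ≈ -3.2500)
l(L, C) = L*(-4 + L)
U(a) = -7 + (1 + a)/(-13/4 + a) (U(a) = -7 + (a + 1)/(a - 13/4) = -7 + (1 + a)/(-13/4 + a))
l(15, -43)*U(Z) = (15*(-4 + 15))*((95 - 24*6)/(-13 + 4*6)) = (15*11)*((95 - 144)/(-13 + 24)) = 165*(-49/11) = -735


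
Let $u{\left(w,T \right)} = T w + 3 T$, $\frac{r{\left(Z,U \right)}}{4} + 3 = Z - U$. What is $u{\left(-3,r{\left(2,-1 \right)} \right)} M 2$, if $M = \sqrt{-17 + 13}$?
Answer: $0$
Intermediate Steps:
$r{\left(Z,U \right)} = -12 - 4 U + 4 Z$ ($r{\left(Z,U \right)} = -12 + 4 \left(Z - U\right) = -12 - \left(- 4 Z + 4 U\right) = -12 - 4 U + 4 Z$)
$u{\left(w,T \right)} = 3 T + T w$
$M = 2 i$ ($M = \sqrt{-4} = 2 i \approx 2.0 i$)
$u{\left(-3,r{\left(2,-1 \right)} \right)} M 2 = \left(-12 - -4 + 4 \cdot 2\right) \left(3 - 3\right) 2 i 2 = \left(-12 + 4 + 8\right) 0 \cdot 2 i 2 = 0 \cdot 0 \cdot 2 i 2 = 0 \cdot 2 i 2 = 0 \cdot 2 = 0$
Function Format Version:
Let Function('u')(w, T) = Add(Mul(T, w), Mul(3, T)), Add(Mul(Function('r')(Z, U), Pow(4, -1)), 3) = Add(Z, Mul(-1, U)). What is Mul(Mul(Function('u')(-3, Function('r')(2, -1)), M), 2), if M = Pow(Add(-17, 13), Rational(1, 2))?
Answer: 0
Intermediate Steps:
Function('r')(Z, U) = Add(-12, Mul(-4, U), Mul(4, Z)) (Function('r')(Z, U) = Add(-12, Mul(4, Add(Z, Mul(-1, U)))) = Add(-12, Add(Mul(-4, U), Mul(4, Z))) = Add(-12, Mul(-4, U), Mul(4, Z)))
Function('u')(w, T) = Add(Mul(3, T), Mul(T, w))
M = Mul(2, I) (M = Pow(-4, Rational(1, 2)) = Mul(2, I) ≈ Mul(2.0000, I))
Mul(Mul(Function('u')(-3, Function('r')(2, -1)), M), 2) = Mul(Mul(Mul(Add(-12, Mul(-4, -1), Mul(4, 2)), Add(3, -3)), Mul(2, I)), 2) = Mul(Mul(Mul(Add(-12, 4, 8), 0), Mul(2, I)), 2) = Mul(Mul(Mul(0, 0), Mul(2, I)), 2) = Mul(Mul(0, Mul(2, I)), 2) = Mul(0, 2) = 0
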